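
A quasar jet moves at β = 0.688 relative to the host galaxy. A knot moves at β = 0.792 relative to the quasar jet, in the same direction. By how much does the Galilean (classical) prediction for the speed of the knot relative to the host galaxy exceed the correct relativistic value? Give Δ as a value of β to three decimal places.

Galilean: u_cl = 0.792 + 0.688 = 1.4800.
Relativistic: u_rel = (0.792 + 0.688) / (1 + 0.792·0.688) = 1.4800/1.5449 = 0.9580.
Δ = 1.4800 − 0.9580 = 0.5220.
(The classical prediction exceeds c; the relativistic result does not.)

Δ = 0.522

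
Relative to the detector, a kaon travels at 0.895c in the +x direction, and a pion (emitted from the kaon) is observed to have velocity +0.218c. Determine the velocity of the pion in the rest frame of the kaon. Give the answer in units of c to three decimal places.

Invert the composition law: u' = (u − v)/(1 − uv/c²).
u' = (0.218 − 0.895) / (1 − (0.218)(0.895)) = -0.6770/0.8049 = -0.8411.

-0.841c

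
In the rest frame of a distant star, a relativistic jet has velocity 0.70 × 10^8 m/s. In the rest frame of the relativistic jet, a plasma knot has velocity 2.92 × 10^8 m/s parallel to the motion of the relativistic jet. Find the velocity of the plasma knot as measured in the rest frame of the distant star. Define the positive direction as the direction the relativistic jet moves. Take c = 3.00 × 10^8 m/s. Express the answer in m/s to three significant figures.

2.95 × 10^8 m/s

In units of c (dividing by 3.00 × 10^8 m/s): v = 0.233, u' = 0.973.
u = (u' + v)/(1 + u'v/c²):
u = (0.973 + 0.233) / (1 + 0.973·0.233) = 1.2067/1.2271 = 0.9833
Converting back: u = 0.9833 × 3.00 × 10^8 m/s.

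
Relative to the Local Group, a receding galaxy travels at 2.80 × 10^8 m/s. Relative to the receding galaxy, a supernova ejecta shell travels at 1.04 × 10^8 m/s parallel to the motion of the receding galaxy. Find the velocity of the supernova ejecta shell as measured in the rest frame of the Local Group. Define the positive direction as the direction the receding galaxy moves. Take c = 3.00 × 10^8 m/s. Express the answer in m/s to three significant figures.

In units of c (dividing by 3.00 × 10^8 m/s): v = 0.933, u' = 0.347.
u = (u' + v)/(1 + u'v/c²):
u = (0.347 + 0.933) / (1 + 0.347·0.933) = 1.2800/1.3236 = 0.9671
Converting back: u = 0.9671 × 3.00 × 10^8 m/s.

2.90 × 10^8 m/s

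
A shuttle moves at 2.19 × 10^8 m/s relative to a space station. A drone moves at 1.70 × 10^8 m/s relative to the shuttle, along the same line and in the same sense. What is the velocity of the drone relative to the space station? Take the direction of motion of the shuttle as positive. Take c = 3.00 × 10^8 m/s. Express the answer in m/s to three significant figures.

In units of c (dividing by 3.00 × 10^8 m/s): v = 0.730, u' = 0.567.
u = (u' + v)/(1 + u'v/c²):
u = (0.567 + 0.730) / (1 + 0.567·0.730) = 1.2967/1.4137 = 0.9172
(Galilean addition would give +1.297c, exceeding c.)
Converting back: u = 0.9172 × 3.00 × 10^8 m/s.

2.75 × 10^8 m/s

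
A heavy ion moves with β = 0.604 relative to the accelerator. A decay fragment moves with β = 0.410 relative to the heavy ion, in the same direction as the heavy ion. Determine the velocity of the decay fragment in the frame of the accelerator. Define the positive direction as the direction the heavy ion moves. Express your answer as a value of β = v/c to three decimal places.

β = 0.813

With v = 0.604 and u' = 0.410 (in units of c),
u = (u' + v)/(1 + u'v/c²):
u = (0.410 + 0.604) / (1 + 0.410·0.604) = 1.0140/1.2476 = 0.8127
(Galilean addition would give +1.014c, exceeding c.)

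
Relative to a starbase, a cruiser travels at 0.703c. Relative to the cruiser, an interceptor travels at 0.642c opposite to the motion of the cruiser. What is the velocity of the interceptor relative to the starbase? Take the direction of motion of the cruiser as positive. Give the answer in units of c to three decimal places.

With v = 0.703 and u' = -0.642 (in units of c),
u = (u' + v)/(1 + u'v/c²):
u = (-0.642 + 0.703) / (1 + (-0.642)·0.703) = 0.0610/0.5487 = 0.1112

+0.111c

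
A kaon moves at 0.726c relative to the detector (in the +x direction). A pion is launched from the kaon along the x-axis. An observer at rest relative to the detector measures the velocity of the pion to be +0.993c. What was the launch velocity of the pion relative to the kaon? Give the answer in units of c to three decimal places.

+0.957c

Invert the composition law: u' = (u − v)/(1 − uv/c²).
u' = (0.993 − 0.726) / (1 − (0.993)(0.726)) = 0.2670/0.2791 = 0.9567.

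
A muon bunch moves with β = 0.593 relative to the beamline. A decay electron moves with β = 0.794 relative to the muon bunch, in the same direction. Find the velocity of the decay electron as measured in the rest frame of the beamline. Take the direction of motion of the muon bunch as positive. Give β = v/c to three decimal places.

With v = 0.593 and u' = 0.794 (in units of c),
u = (u' + v)/(1 + u'v/c²):
u = (0.794 + 0.593) / (1 + 0.794·0.593) = 1.3870/1.4708 = 0.9430
(Galilean addition would give +1.387c, exceeding c.)

β = 0.943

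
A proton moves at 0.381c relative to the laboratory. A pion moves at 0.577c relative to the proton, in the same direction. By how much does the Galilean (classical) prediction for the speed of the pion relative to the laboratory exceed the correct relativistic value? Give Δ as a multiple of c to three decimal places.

Δ = 0.173c

Galilean: u_cl = 0.577 + 0.381 = 0.9580.
Relativistic: u_rel = (0.577 + 0.381) / (1 + 0.577·0.381) = 0.9580/1.2198 = 0.7854.
Δ = 0.9580 − 0.7854 = 0.1726.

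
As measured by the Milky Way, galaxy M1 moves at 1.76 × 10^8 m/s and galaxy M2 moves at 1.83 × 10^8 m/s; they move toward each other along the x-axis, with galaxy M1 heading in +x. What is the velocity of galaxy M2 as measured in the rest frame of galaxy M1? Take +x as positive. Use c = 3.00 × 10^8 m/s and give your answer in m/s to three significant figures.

-2.64 × 10^8 m/s

β_A = 0.587, β_B = -0.610 (dividing each by c = 3.00 × 10^8 m/s).
Transform to A's frame with the inverse velocity-addition law: u' = (u − v)/(1 − uv/c²), taking u = β_B and v = β_A.
u' = (-0.610 − 0.587) / (1 − (0.587)(-0.610)) = -1.1967/1.3579 = -0.8813.
u' = -0.8813 × 3.00 × 10^8 m/s.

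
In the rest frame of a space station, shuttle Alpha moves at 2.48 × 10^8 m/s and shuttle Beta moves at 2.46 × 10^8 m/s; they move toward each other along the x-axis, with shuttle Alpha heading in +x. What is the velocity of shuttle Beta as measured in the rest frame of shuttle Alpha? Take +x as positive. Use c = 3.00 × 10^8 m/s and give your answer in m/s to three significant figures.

β_A = 0.827, β_B = -0.820 (dividing each by c = 3.00 × 10^8 m/s).
Transform to A's frame with the inverse velocity-addition law: u' = (u − v)/(1 − uv/c²), taking u = β_B and v = β_A.
u' = (-0.820 − 0.827) / (1 − (0.827)(-0.820)) = -1.6467/1.6779 = -0.9814.
u' = -0.9814 × 3.00 × 10^8 m/s.

-2.94 × 10^8 m/s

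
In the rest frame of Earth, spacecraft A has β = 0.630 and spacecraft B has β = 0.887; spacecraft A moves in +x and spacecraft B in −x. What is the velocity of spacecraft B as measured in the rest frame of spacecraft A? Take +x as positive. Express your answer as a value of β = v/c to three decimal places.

β_A = 0.630, β_B = -0.887.
Transform to A's frame with the inverse velocity-addition law: u' = (u − v)/(1 − uv/c²), taking u = β_B and v = β_A.
u' = (-0.887 − 0.630) / (1 − (0.630)(-0.887)) = -1.5170/1.5588 = -0.9732.

β = -0.973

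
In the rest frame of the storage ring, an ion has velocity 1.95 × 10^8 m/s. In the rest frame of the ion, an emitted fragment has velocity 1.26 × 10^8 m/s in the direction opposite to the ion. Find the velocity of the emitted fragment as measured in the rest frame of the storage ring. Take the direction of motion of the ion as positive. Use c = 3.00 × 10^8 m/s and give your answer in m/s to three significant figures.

+9.49 × 10^7 m/s

In units of c (dividing by 3.00 × 10^8 m/s): v = 0.650, u' = -0.420.
u = (u' + v)/(1 + u'v/c²):
u = (-0.420 + 0.650) / (1 + (-0.420)·0.650) = 0.2300/0.7270 = 0.3164
Converting back: u = 0.3164 × 3.00 × 10^8 m/s.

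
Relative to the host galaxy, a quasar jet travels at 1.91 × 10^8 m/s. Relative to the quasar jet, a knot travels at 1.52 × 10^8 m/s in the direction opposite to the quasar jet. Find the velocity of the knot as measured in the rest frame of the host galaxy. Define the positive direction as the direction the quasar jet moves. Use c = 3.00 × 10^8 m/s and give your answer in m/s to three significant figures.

+5.76 × 10^7 m/s

In units of c (dividing by 3.00 × 10^8 m/s): v = 0.637, u' = -0.507.
u = (u' + v)/(1 + u'v/c²):
u = (-0.507 + 0.637) / (1 + (-0.507)·0.637) = 0.1300/0.6774 = 0.1919
(Galilean addition would give +0.130c.)
Converting back: u = 0.1919 × 3.00 × 10^8 m/s.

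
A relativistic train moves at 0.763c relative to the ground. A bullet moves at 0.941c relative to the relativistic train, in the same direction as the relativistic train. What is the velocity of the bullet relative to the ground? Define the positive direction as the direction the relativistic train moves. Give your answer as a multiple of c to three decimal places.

With v = 0.763 and u' = 0.941 (in units of c),
u = (u' + v)/(1 + u'v/c²):
u = (0.941 + 0.763) / (1 + 0.941·0.763) = 1.7040/1.7180 = 0.9919
(Galilean addition would give +1.704c, exceeding c.)

0.992c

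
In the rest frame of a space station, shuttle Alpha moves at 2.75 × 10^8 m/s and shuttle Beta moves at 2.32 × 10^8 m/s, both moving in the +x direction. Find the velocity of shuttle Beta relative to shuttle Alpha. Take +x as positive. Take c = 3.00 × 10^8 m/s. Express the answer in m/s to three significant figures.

-1.48 × 10^8 m/s

β_A = 0.917, β_B = 0.773 (dividing each by c = 3.00 × 10^8 m/s).
Transform to A's frame with the inverse velocity-addition law: u' = (u − v)/(1 − uv/c²), taking u = β_B and v = β_A.
u' = (0.773 − 0.917) / (1 − (0.917)(0.773)) = -0.1433/0.2911 = -0.4924.
u' = -0.4924 × 3.00 × 10^8 m/s.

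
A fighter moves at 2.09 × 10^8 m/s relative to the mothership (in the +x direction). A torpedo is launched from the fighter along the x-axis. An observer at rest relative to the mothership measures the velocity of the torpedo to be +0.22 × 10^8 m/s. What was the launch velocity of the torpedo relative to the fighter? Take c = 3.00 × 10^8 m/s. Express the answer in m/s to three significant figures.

-1.97 × 10^8 m/s

v = 0.697c, u = 0.073c.
Invert the composition law: u' = (u − v)/(1 − uv/c²).
u' = (0.073 − 0.697) / (1 − (0.073)(0.697)) = -0.6233/0.9489 = -0.6569.
u' = -0.6569 × 3.00 × 10^8 m/s.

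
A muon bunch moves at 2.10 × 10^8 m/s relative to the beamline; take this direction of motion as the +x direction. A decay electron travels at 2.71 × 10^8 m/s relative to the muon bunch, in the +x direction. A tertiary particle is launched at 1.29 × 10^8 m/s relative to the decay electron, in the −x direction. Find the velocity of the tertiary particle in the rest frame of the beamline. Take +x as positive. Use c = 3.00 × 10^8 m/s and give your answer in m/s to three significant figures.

+2.87 × 10^8 m/s

Apply u = (u' + v)/(1 + u'v/c²) successively, working outward toward the beamline.
(Dividing each given speed by c = 3.00 × 10^8 m/s to work in units of c.)
Start: velocity of the muon bunch relative to the beamline = 0.7000c.
Compose with the decay electron (u' = 0.903 in the muon bunch frame): u_1 = (0.903 + 0.700) / (1 + 0.903·0.700) = 1.6033/1.6323 = 0.9822.
Compose with the tertiary particle (u' = -0.430 in the decay electron frame): u_2 = (-0.430 + 0.982) / (1 + (-0.430)·0.982) = 0.5522/0.5776 = 0.9560.
So u = 0.9560 × 3.00 × 10^8 m/s.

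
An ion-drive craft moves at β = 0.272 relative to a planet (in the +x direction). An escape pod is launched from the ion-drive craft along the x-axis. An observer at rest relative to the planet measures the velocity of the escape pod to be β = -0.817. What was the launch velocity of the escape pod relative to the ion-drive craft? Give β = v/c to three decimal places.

Invert the composition law: u' = (u − v)/(1 − uv/c²).
u' = (-0.817 − 0.272) / (1 − (-0.817)(0.272)) = -1.0890/1.2222 = -0.8910.

β = -0.891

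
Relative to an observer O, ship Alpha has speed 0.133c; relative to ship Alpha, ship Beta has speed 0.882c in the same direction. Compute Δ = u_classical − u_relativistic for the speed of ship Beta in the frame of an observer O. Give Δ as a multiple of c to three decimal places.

Galilean: u_cl = 0.882 + 0.133 = 1.0150.
Relativistic: u_rel = (0.882 + 0.133) / (1 + 0.882·0.133) = 1.0150/1.1173 = 0.9084.
Δ = 1.0150 − 0.9084 = 0.1066.
(The classical prediction exceeds c; the relativistic result does not.)

Δ = 0.107c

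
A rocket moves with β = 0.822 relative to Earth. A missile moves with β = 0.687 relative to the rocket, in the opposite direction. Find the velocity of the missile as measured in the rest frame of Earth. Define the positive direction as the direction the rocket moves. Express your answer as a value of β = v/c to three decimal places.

With v = 0.822 and u' = -0.687 (in units of c),
u = (u' + v)/(1 + u'v/c²):
u = (-0.687 + 0.822) / (1 + (-0.687)·0.822) = 0.1350/0.4353 = 0.3101

β = +0.310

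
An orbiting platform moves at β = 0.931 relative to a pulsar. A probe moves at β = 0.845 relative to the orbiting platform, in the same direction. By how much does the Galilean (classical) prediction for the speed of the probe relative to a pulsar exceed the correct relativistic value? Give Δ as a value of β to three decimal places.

Δ = 0.782

Galilean: u_cl = 0.845 + 0.931 = 1.7760.
Relativistic: u_rel = (0.845 + 0.931) / (1 + 0.845·0.931) = 1.7760/1.7867 = 0.9940.
Δ = 1.7760 − 0.9940 = 0.7820.
(The classical prediction exceeds c; the relativistic result does not.)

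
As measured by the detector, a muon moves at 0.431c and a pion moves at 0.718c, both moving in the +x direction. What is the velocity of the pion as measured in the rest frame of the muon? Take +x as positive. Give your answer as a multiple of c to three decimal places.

β_A = 0.431, β_B = 0.718.
Transform to A's frame with the inverse velocity-addition law: u' = (u − v)/(1 − uv/c²), taking u = β_B and v = β_A.
u' = (0.718 − 0.431) / (1 − (0.431)(0.718)) = 0.2870/0.6905 = 0.4156.

+0.416c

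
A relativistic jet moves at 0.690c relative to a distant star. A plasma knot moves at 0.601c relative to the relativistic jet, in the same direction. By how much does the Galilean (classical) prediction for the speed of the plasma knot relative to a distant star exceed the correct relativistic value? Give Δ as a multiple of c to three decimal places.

Galilean: u_cl = 0.601 + 0.690 = 1.2910.
Relativistic: u_rel = (0.601 + 0.690) / (1 + 0.601·0.690) = 1.2910/1.4147 = 0.9126.
Δ = 1.2910 − 0.9126 = 0.3784.
(The classical prediction exceeds c; the relativistic result does not.)

Δ = 0.378c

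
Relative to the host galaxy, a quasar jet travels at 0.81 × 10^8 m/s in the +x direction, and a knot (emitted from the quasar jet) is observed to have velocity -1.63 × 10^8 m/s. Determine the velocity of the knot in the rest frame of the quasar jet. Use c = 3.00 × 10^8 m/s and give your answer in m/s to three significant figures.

-2.13 × 10^8 m/s

v = 0.270c, u = -0.543c.
Invert the composition law: u' = (u − v)/(1 − uv/c²).
u' = (-0.543 − 0.270) / (1 − (-0.543)(0.270)) = -0.8133/1.1467 = -0.7093.
u' = -0.7093 × 3.00 × 10^8 m/s.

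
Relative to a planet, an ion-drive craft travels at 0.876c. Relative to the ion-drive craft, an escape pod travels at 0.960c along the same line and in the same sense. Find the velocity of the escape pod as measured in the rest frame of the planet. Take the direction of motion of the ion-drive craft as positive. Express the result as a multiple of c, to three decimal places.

0.997c

With v = 0.876 and u' = 0.960 (in units of c),
u = (u' + v)/(1 + u'v/c²):
u = (0.960 + 0.876) / (1 + 0.960·0.876) = 1.8360/1.8410 = 0.9973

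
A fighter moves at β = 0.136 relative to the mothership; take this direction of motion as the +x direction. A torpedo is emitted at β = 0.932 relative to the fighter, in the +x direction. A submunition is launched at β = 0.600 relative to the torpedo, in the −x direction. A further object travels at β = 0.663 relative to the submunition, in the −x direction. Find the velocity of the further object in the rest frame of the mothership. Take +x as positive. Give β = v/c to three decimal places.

β = +0.309

Apply u = (u' + v)/(1 + u'v/c²) successively, working outward toward the mothership.
Start: velocity of the fighter relative to the mothership = 0.1360c.
Compose with the torpedo (u' = 0.932 in the fighter frame): u_1 = (0.932 + 0.136) / (1 + 0.932·0.136) = 1.0680/1.1268 = 0.9479.
Compose with the submunition (u' = -0.600 in the torpedo frame): u_2 = (-0.600 + 0.948) / (1 + (-0.600)·0.948) = 0.3479/0.4313 = 0.8066.
Compose with the further object (u' = -0.663 in the submunition frame): u_3 = (-0.663 + 0.807) / (1 + (-0.663)·0.807) = 0.1436/0.4653 = 0.3086.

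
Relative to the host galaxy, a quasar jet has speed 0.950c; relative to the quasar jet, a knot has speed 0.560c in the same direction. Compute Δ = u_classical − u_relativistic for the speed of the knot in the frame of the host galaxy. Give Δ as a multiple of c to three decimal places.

Galilean: u_cl = 0.560 + 0.950 = 1.5100.
Relativistic: u_rel = (0.560 + 0.950) / (1 + 0.560·0.950) = 1.5100/1.5320 = 0.9856.
Δ = 1.5100 − 0.9856 = 0.5244.
(The classical prediction exceeds c; the relativistic result does not.)

Δ = 0.524c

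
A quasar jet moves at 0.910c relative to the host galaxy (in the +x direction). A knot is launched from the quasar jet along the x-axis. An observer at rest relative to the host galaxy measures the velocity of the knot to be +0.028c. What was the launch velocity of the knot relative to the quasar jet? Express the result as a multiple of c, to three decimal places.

Invert the composition law: u' = (u − v)/(1 − uv/c²).
u' = (0.028 − 0.910) / (1 − (0.028)(0.910)) = -0.8820/0.9745 = -0.9051.

-0.905c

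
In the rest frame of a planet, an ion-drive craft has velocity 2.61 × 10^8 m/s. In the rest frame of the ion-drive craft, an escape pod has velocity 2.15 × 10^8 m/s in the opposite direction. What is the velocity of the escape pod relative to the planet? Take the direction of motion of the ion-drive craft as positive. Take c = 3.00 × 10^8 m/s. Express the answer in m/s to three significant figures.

In units of c (dividing by 3.00 × 10^8 m/s): v = 0.870, u' = -0.717.
u = (u' + v)/(1 + u'v/c²):
u = (-0.717 + 0.870) / (1 + (-0.717)·0.870) = 0.1533/0.3765 = 0.4073
Converting back: u = 0.4073 × 3.00 × 10^8 m/s.

+1.22 × 10^8 m/s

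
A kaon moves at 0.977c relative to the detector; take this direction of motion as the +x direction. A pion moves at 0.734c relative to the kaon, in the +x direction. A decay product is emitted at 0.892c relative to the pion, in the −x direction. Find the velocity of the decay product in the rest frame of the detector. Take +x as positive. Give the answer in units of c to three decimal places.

+0.939c

Apply u = (u' + v)/(1 + u'v/c²) successively, working outward toward the detector.
Start: velocity of the kaon relative to the detector = 0.9770c.
Compose with the pion (u' = 0.734 in the kaon frame): u_1 = (0.734 + 0.977) / (1 + 0.734·0.977) = 1.7110/1.7171 = 0.9964.
Compose with the decay product (u' = -0.892 in the pion frame): u_2 = (-0.892 + 0.996) / (1 + (-0.892)·0.996) = 0.1044/0.1112 = 0.9394.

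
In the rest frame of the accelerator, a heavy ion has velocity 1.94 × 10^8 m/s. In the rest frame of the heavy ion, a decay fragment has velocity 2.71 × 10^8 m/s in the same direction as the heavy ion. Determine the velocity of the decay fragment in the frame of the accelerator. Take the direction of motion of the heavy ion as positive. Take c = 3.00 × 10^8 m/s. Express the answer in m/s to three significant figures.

In units of c (dividing by 3.00 × 10^8 m/s): v = 0.647, u' = 0.903.
u = (u' + v)/(1 + u'v/c²):
u = (0.903 + 0.647) / (1 + 0.903·0.647) = 1.5500/1.5842 = 0.9784
(Galilean addition would give +1.550c, exceeding c.)
Converting back: u = 0.9784 × 3.00 × 10^8 m/s.

2.94 × 10^8 m/s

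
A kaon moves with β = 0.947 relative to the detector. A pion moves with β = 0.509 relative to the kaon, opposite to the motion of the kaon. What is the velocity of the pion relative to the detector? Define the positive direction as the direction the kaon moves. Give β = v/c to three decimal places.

β = +0.846

With v = 0.947 and u' = -0.509 (in units of c),
u = (u' + v)/(1 + u'v/c²):
u = (-0.509 + 0.947) / (1 + (-0.509)·0.947) = 0.4380/0.5180 = 0.8456
(Galilean addition would give +0.438c.)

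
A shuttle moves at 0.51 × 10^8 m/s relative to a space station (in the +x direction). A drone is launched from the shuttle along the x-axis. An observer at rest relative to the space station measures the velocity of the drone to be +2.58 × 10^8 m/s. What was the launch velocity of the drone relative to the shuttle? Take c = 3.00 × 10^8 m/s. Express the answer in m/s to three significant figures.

+2.42 × 10^8 m/s

v = 0.170c, u = 0.860c.
Invert the composition law: u' = (u − v)/(1 − uv/c²).
u' = (0.860 − 0.170) / (1 − (0.860)(0.170)) = 0.6900/0.8538 = 0.8082.
u' = 0.8082 × 3.00 × 10^8 m/s.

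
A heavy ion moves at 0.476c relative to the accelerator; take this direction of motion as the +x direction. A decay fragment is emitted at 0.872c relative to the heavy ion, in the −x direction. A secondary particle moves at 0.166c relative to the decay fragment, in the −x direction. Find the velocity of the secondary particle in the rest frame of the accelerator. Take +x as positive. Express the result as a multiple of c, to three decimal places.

Apply u = (u' + v)/(1 + u'v/c²) successively, working outward toward the accelerator.
Start: velocity of the heavy ion relative to the accelerator = 0.4760c.
Compose with the decay fragment (u' = -0.872 in the heavy ion frame): u_1 = (-0.872 + 0.476) / (1 + (-0.872)·0.476) = -0.3960/0.5849 = -0.6770.
Compose with the secondary particle (u' = -0.166 in the decay fragment frame): u_2 = (-0.166 + (-0.677)) / (1 + (-0.166)·(-0.677)) = -0.8430/1.1124 = -0.7578.

-0.758c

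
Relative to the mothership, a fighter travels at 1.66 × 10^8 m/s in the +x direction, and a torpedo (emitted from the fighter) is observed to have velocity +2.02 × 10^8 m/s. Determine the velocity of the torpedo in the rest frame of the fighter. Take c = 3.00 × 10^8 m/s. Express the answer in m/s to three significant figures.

v = 0.553c, u = 0.673c.
Invert the composition law: u' = (u − v)/(1 − uv/c²).
u' = (0.673 − 0.553) / (1 − (0.673)(0.553)) = 0.1200/0.6274 = 0.1913.
u' = 0.1913 × 3.00 × 10^8 m/s.

+5.74 × 10^7 m/s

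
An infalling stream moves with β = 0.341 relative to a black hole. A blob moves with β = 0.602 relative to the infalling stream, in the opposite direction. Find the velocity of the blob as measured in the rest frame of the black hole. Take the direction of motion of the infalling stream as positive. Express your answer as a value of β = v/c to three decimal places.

β = -0.328

With v = 0.341 and u' = -0.602 (in units of c),
u = (u' + v)/(1 + u'v/c²):
u = (-0.602 + 0.341) / (1 + (-0.602)·0.341) = -0.2610/0.7947 = -0.3284
(Galilean addition would give -0.261c.)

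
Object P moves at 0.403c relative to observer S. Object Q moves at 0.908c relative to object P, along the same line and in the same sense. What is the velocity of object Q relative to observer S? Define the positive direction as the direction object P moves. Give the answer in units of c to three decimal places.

With v = 0.403 and u' = 0.908 (in units of c),
u = (u' + v)/(1 + u'v/c²):
u = (0.908 + 0.403) / (1 + 0.908·0.403) = 1.3110/1.3659 = 0.9598
(Galilean addition would give +1.311c, exceeding c.)

0.960c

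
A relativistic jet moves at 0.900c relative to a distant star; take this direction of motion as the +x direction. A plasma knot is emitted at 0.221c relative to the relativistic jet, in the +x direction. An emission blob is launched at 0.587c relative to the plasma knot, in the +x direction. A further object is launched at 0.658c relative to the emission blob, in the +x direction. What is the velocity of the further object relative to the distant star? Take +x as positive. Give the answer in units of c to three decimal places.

Apply u = (u' + v)/(1 + u'v/c²) successively, working outward toward the distant star.
Start: velocity of the relativistic jet relative to the distant star = 0.9000c.
Compose with the plasma knot (u' = 0.221 in the relativistic jet frame): u_1 = (0.221 + 0.900) / (1 + 0.221·0.900) = 1.1210/1.1989 = 0.9350.
Compose with the emission blob (u' = 0.587 in the plasma knot frame): u_2 = (0.587 + 0.935) / (1 + 0.587·0.935) = 1.5220/1.5489 = 0.9827.
Compose with the further object (u' = 0.658 in the emission blob frame): u_3 = (0.658 + 0.983) / (1 + 0.658·0.983) = 1.6407/1.6466 = 0.9964.

0.996c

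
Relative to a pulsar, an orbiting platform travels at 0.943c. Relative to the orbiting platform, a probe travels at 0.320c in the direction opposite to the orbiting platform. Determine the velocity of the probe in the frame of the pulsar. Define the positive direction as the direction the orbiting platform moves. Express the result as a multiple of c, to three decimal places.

+0.892c

With v = 0.943 and u' = -0.320 (in units of c),
u = (u' + v)/(1 + u'v/c²):
u = (-0.320 + 0.943) / (1 + (-0.320)·0.943) = 0.6230/0.6982 = 0.8922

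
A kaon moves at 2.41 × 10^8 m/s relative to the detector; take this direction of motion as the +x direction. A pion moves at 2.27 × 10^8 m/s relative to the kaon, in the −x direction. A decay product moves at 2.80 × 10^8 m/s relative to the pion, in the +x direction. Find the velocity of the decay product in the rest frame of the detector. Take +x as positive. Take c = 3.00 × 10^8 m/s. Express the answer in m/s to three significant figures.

Apply u = (u' + v)/(1 + u'v/c²) successively, working outward toward the detector.
(Dividing each given speed by c = 3.00 × 10^8 m/s to work in units of c.)
Start: velocity of the kaon relative to the detector = 0.8033c.
Compose with the pion (u' = -0.757 in the kaon frame): u_1 = (-0.757 + 0.803) / (1 + (-0.757)·0.803) = 0.0467/0.3921 = 0.1190.
Compose with the decay product (u' = 0.933 in the pion frame): u_2 = (0.933 + 0.119) / (1 + 0.933·0.119) = 1.0523/1.1111 = 0.9471.
So u = 0.9471 × 3.00 × 10^8 m/s.

+2.84 × 10^8 m/s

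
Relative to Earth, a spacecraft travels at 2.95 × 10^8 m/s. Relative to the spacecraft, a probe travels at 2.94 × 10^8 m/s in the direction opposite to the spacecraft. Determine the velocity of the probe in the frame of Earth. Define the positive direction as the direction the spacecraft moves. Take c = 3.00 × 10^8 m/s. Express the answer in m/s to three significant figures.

In units of c (dividing by 3.00 × 10^8 m/s): v = 0.983, u' = -0.980.
u = (u' + v)/(1 + u'v/c²):
u = (-0.980 + 0.983) / (1 + (-0.980)·0.983) = 0.0033/0.0363 = 0.0917
(Galilean addition would give +0.003c.)
Converting back: u = 0.0917 × 3.00 × 10^8 m/s.

+2.75 × 10^7 m/s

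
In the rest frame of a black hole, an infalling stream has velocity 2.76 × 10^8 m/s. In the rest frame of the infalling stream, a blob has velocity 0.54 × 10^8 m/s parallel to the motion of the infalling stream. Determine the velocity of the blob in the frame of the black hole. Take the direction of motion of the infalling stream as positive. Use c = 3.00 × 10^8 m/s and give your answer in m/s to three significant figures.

2.83 × 10^8 m/s

In units of c (dividing by 3.00 × 10^8 m/s): v = 0.920, u' = 0.180.
u = (u' + v)/(1 + u'v/c²):
u = (0.180 + 0.920) / (1 + 0.180·0.920) = 1.1000/1.1656 = 0.9437
(Galilean addition would give +1.100c, exceeding c.)
Converting back: u = 0.9437 × 3.00 × 10^8 m/s.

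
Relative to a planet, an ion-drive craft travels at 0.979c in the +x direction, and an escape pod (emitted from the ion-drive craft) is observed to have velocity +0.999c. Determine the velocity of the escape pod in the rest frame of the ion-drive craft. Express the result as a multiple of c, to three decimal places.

+0.910c

Invert the composition law: u' = (u − v)/(1 − uv/c²).
u' = (0.999 − 0.979) / (1 − (0.999)(0.979)) = 0.0200/0.0220 = 0.9100.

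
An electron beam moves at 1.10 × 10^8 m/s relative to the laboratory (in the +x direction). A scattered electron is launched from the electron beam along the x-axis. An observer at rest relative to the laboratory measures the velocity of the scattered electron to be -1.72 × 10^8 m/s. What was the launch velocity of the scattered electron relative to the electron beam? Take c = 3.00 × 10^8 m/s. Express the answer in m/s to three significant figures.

v = 0.367c, u = -0.573c.
Invert the composition law: u' = (u − v)/(1 − uv/c²).
u' = (-0.573 − 0.367) / (1 − (-0.573)(0.367)) = -0.9400/1.2102 = -0.7767.
u' = -0.7767 × 3.00 × 10^8 m/s.

-2.33 × 10^8 m/s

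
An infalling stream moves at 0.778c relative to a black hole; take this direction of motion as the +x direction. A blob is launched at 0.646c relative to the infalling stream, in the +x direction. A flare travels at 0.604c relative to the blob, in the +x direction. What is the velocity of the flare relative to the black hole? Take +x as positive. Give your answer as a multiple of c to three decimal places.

Apply u = (u' + v)/(1 + u'v/c²) successively, working outward toward the black hole.
Start: velocity of the infalling stream relative to the black hole = 0.7780c.
Compose with the blob (u' = 0.646 in the infalling stream frame): u_1 = (0.646 + 0.778) / (1 + 0.646·0.778) = 1.4240/1.5026 = 0.9477.
Compose with the flare (u' = 0.604 in the blob frame): u_2 = (0.604 + 0.948) / (1 + 0.604·0.948) = 1.5517/1.5724 = 0.9868.

0.987c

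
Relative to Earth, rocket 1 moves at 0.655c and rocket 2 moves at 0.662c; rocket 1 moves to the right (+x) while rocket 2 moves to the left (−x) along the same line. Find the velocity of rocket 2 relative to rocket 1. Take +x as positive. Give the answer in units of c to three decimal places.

-0.919c

β_A = 0.655, β_B = -0.662.
Transform to A's frame with the inverse velocity-addition law: u' = (u − v)/(1 − uv/c²), taking u = β_B and v = β_A.
u' = (-0.662 − 0.655) / (1 − (0.655)(-0.662)) = -1.3170/1.4336 = -0.9187.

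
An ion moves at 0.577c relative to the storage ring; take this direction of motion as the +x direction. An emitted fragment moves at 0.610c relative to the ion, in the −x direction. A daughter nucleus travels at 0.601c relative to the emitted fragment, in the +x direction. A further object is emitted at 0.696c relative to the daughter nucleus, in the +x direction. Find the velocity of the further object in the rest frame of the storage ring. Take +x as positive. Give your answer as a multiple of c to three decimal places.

Apply u = (u' + v)/(1 + u'v/c²) successively, working outward toward the storage ring.
Start: velocity of the ion relative to the storage ring = 0.5770c.
Compose with the emitted fragment (u' = -0.610 in the ion frame): u_1 = (-0.610 + 0.577) / (1 + (-0.610)·0.577) = -0.0330/0.6480 = -0.0509.
Compose with the daughter nucleus (u' = 0.601 in the emitted fragment frame): u_2 = (0.601 + (-0.051)) / (1 + 0.601·(-0.051)) = 0.5501/0.9694 = 0.5674.
Compose with the further object (u' = 0.696 in the daughter nucleus frame): u_3 = (0.696 + 0.567) / (1 + 0.696·0.567) = 1.2634/1.3949 = 0.9057.

+0.906c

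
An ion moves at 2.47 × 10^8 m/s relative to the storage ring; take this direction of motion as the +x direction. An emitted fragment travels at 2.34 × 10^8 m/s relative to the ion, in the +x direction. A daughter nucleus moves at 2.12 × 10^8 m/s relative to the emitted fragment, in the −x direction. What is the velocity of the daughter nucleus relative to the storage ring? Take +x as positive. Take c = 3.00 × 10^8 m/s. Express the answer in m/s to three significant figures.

Apply u = (u' + v)/(1 + u'v/c²) successively, working outward toward the storage ring.
(Dividing each given speed by c = 3.00 × 10^8 m/s to work in units of c.)
Start: velocity of the ion relative to the storage ring = 0.8233c.
Compose with the emitted fragment (u' = 0.780 in the ion frame): u_1 = (0.780 + 0.823) / (1 + 0.780·0.823) = 1.6033/1.6422 = 0.9763.
Compose with the daughter nucleus (u' = -0.707 in the emitted fragment frame): u_2 = (-0.707 + 0.976) / (1 + (-0.707)·0.976) = 0.2697/0.3101 = 0.8697.
So u = 0.8697 × 3.00 × 10^8 m/s.

+2.61 × 10^8 m/s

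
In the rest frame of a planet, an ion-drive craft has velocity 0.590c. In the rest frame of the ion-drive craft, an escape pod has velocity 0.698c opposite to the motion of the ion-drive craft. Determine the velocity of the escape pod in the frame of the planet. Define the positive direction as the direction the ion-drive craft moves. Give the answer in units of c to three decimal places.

-0.184c

With v = 0.590 and u' = -0.698 (in units of c),
u = (u' + v)/(1 + u'v/c²):
u = (-0.698 + 0.590) / (1 + (-0.698)·0.590) = -0.1080/0.5882 = -0.1836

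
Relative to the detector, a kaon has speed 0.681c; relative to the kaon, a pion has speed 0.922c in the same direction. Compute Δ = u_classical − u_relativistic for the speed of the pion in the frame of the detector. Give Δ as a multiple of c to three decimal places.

Galilean: u_cl = 0.922 + 0.681 = 1.6030.
Relativistic: u_rel = (0.922 + 0.681) / (1 + 0.922·0.681) = 1.6030/1.6279 = 0.9847.
Δ = 1.6030 − 0.9847 = 0.6183.
(The classical prediction exceeds c; the relativistic result does not.)

Δ = 0.618c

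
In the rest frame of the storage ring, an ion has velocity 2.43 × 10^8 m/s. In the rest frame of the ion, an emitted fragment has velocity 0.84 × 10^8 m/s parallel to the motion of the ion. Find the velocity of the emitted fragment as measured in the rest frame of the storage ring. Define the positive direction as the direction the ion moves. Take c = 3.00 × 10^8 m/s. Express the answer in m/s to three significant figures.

In units of c (dividing by 3.00 × 10^8 m/s): v = 0.810, u' = 0.280.
u = (u' + v)/(1 + u'v/c²):
u = (0.280 + 0.810) / (1 + 0.280·0.810) = 1.0900/1.2268 = 0.8885
(Galilean addition would give +1.090c, exceeding c.)
Converting back: u = 0.8885 × 3.00 × 10^8 m/s.

2.67 × 10^8 m/s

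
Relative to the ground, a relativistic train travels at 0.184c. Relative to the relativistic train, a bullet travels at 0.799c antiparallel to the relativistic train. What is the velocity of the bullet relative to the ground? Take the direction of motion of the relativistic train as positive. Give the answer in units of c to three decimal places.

With v = 0.184 and u' = -0.799 (in units of c),
u = (u' + v)/(1 + u'v/c²):
u = (-0.799 + 0.184) / (1 + (-0.799)·0.184) = -0.6150/0.8530 = -0.7210

-0.721c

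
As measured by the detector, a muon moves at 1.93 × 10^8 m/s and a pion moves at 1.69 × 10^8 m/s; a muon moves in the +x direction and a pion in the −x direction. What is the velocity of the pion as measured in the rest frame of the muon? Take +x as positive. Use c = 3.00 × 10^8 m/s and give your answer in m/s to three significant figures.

β_A = 0.643, β_B = -0.563 (dividing each by c = 3.00 × 10^8 m/s).
Transform to A's frame with the inverse velocity-addition law: u' = (u − v)/(1 − uv/c²), taking u = β_B and v = β_A.
u' = (-0.563 − 0.643) / (1 − (0.643)(-0.563)) = -1.2067/1.3624 = -0.8857.
u' = -0.8857 × 3.00 × 10^8 m/s.

-2.66 × 10^8 m/s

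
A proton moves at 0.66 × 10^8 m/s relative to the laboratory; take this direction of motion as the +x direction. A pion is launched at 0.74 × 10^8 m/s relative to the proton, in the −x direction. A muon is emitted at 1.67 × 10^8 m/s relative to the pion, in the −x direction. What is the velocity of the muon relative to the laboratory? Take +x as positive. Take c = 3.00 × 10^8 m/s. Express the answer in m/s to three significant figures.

Apply u = (u' + v)/(1 + u'v/c²) successively, working outward toward the laboratory.
(Dividing each given speed by c = 3.00 × 10^8 m/s to work in units of c.)
Start: velocity of the proton relative to the laboratory = 0.2200c.
Compose with the pion (u' = -0.247 in the proton frame): u_1 = (-0.247 + 0.220) / (1 + (-0.247)·0.220) = -0.0267/0.9457 = -0.0282.
Compose with the muon (u' = -0.557 in the pion frame): u_2 = (-0.557 + (-0.028)) / (1 + (-0.557)·(-0.028)) = -0.5849/1.0157 = -0.5758.
So u = -0.5758 × 3.00 × 10^8 m/s.

-1.73 × 10^8 m/s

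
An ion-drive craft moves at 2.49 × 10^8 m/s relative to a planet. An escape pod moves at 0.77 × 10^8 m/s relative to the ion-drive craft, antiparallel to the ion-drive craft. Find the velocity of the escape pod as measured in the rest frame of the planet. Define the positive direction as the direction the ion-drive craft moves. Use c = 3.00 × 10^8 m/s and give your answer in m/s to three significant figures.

+2.19 × 10^8 m/s

In units of c (dividing by 3.00 × 10^8 m/s): v = 0.830, u' = -0.257.
u = (u' + v)/(1 + u'v/c²):
u = (-0.257 + 0.830) / (1 + (-0.257)·0.830) = 0.5733/0.7870 = 0.7285
(Galilean addition would give +0.573c.)
Converting back: u = 0.7285 × 3.00 × 10^8 m/s.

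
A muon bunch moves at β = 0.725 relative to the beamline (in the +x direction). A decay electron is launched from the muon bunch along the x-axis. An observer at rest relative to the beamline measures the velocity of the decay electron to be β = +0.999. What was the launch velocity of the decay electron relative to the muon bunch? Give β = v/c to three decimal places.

β = +0.994

Invert the composition law: u' = (u − v)/(1 − uv/c²).
u' = (0.999 − 0.725) / (1 − (0.999)(0.725)) = 0.2740/0.2757 = 0.9937.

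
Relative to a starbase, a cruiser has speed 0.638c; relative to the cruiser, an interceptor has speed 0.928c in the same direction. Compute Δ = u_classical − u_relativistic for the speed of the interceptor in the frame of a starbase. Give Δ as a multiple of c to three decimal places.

Galilean: u_cl = 0.928 + 0.638 = 1.5660.
Relativistic: u_rel = (0.928 + 0.638) / (1 + 0.928·0.638) = 1.5660/1.5921 = 0.9836.
Δ = 1.5660 − 0.9836 = 0.5824.
(The classical prediction exceeds c; the relativistic result does not.)

Δ = 0.582c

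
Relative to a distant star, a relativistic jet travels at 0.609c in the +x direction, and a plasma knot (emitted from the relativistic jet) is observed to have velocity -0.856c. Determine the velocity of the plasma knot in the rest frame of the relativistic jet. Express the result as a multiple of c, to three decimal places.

-0.963c

Invert the composition law: u' = (u − v)/(1 − uv/c²).
u' = (-0.856 − 0.609) / (1 − (-0.856)(0.609)) = -1.4650/1.5213 = -0.9630.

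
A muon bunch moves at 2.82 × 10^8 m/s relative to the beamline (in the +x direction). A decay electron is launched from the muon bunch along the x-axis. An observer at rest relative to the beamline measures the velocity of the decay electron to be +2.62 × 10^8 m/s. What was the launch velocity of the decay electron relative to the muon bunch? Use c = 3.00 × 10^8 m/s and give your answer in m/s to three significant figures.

-1.12 × 10^8 m/s

v = 0.940c, u = 0.873c.
Invert the composition law: u' = (u − v)/(1 − uv/c²).
u' = (0.873 − 0.940) / (1 − (0.873)(0.940)) = -0.0667/0.1791 = -0.3723.
u' = -0.3723 × 3.00 × 10^8 m/s.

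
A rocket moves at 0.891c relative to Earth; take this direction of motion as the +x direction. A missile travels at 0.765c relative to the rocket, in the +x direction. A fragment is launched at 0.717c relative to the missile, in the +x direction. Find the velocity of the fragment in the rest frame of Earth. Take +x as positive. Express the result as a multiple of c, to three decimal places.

0.997c

Apply u = (u' + v)/(1 + u'v/c²) successively, working outward toward Earth.
Start: velocity of the rocket relative to Earth = 0.8910c.
Compose with the missile (u' = 0.765 in the rocket frame): u_1 = (0.765 + 0.891) / (1 + 0.765·0.891) = 1.6560/1.6816 = 0.9848.
Compose with the fragment (u' = 0.717 in the missile frame): u_2 = (0.717 + 0.985) / (1 + 0.717·0.985) = 1.7018/1.7061 = 0.9975.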